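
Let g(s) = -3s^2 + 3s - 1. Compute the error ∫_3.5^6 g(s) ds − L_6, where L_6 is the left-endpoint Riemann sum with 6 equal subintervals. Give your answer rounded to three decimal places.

Exact integral: ∫_3.5^6 g(s) ds = -140.
L_6 ≈ -126.93576.
Error ≈ -140 − (-126.93576) ≈ -13.064.

-13.064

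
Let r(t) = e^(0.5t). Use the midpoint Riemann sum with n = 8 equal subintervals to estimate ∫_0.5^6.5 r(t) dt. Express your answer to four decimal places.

Δt = (6.5 − 0.5)/8 = 0.75.
Midpoints: 0.875, 1.625, 2.375, 3.125, 3.875, 4.625, 5.375, 6.125.
r(0.875) ≈ 1.5488, r(1.625) ≈ 2.2535, r(2.375) ≈ 3.2789, r(3.125) ≈ 4.7707, r(3.875) ≈ 6.9414, r(4.625) ≈ 10.0996, r(5.375) ≈ 14.6949, r(6.125) ≈ 21.3809.
Sum = Δt · [r(0.875) + r(1.625) + r(2.375) + ...].
Sum ≈ 48.7266.

48.7266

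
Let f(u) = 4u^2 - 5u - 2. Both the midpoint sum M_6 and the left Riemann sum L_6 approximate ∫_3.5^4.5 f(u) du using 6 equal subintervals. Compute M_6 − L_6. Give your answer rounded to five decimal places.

2.22222

M_6 ≈ 42.3240741.
L_6 ≈ 40.1018519.
M_6 − L_6 ≈ 2.22222.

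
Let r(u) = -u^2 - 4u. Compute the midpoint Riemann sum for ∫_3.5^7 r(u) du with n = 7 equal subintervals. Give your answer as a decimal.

-173.46875

Δu = (7 − 3.5)/7 = 0.5.
Midpoints: 3.75, 4.25, 4.75, 5.25, 5.75, 6.25, 6.75.
r(3.75) = -29.0625, r(4.25) = -35.0625, r(4.75) = -41.5625, r(5.25) = -48.5625, r(5.75) = -56.0625, r(6.25) = -64.0625, r(6.75) = -72.5625.
Sum = Δu · [r(3.75) + r(4.25) + r(4.75) + ...].
Sum = -173.46875.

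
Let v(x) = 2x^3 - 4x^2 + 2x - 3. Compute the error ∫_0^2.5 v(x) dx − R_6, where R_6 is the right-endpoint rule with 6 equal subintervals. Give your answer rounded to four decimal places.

-2.5969

Exact integral: ∫_0^2.5 v(x) dx ≈ -2.552083.
R_6 ≈ 0.044850.
Error ≈ -2.552083 − 0.044850 ≈ -2.5969.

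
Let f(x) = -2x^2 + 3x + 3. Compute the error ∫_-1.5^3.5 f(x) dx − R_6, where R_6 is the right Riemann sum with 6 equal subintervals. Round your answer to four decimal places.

Exact integral: ∫_-1.5^3.5 f(x) dx ≈ -0.833333.
R_6 ≈ -4.074074.
Error ≈ -0.833333 − (-4.074074) ≈ 3.2407.

3.2407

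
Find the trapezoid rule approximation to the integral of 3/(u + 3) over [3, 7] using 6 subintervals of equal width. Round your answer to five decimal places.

1.53445

Δu = (7 − 3)/6 = 2/3.
f(3) = 0.5, f(11/3) = 0.45, f(13/3) = 9/22, f(5) = 0.375, f(17/3) = 9/26, f(19/3) = 9/28, f(7) = 0.3.
T_6 = (Δu/2)·[f(u_0) + 2f(u_1) + ... + 2f(u_{5}) + f(u_6)].
Sum ≈ 1.53445.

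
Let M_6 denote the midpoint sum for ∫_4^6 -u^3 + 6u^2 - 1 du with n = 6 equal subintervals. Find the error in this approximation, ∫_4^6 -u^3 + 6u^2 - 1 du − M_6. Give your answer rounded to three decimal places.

-0.167

Exact integral: ∫_4^6 f(u) du = 42.
M_6 ≈ 42.16667.
Error ≈ 42 − 42.16667 ≈ -0.167.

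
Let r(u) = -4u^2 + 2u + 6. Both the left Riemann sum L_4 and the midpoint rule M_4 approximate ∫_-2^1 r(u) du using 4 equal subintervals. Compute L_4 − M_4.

-8.4375

L_4 = -4.875.
M_4 = 3.5625.
L_4 − M_4 = -8.4375.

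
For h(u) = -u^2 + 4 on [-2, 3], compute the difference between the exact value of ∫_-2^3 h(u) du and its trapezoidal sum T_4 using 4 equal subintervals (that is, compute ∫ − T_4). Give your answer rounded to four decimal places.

Exact integral: ∫_-2^3 h(u) du ≈ 8.333333.
T_4 = 7.03125.
Error ≈ 8.333333 − 7.03125 ≈ 1.3021.

1.3021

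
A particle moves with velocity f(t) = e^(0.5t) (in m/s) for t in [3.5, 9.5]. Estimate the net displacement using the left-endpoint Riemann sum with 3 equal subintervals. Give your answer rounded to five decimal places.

Δt = (9.5 − 3.5)/3 = 2.
Left endpoints: 3.5, 5.5, 7.5.
f(3.5) ≈ 5.75460, f(5.5) ≈ 15.64263, f(7.5) ≈ 42.52108.
Sum = Δt · [f(3.5) + f(5.5) + f(7.5)].
Sum ≈ 127.83663.

127.83663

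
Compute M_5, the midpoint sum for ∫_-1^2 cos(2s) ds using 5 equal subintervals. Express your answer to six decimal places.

Δs = (2 − (-1))/5 = 0.6.
Midpoints: -0.7, -0.1, 0.5, 1.1, 1.7.
f(-0.7) ≈ 0.169967, f(-0.1) ≈ 0.980067, f(0.5) ≈ 0.540302, f(1.1) ≈ -0.588501, f(1.7) ≈ -0.966798.
Sum = Δs · [f(-0.7) + f(-0.1) + f(0.5) + f(1.1) + f(1.7)].
Sum ≈ 0.081022.

0.081022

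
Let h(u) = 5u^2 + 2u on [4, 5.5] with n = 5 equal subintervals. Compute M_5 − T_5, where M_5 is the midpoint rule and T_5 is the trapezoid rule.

M_5 = 184.81875.
T_5 = 184.9875.
M_5 − T_5 = -0.16875.

-0.16875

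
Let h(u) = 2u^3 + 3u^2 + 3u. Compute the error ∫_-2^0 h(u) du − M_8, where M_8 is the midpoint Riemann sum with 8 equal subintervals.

-0.03125

Exact integral: ∫_-2^0 h(u) du = -6.
M_8 = -5.96875.
Error = -6 − (-5.96875) = -0.03125.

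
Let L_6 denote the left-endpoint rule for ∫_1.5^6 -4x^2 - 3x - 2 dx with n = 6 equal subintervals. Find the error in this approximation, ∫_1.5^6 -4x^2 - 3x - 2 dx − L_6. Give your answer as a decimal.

Exact integral: ∫_1.5^6 f(x) dx = -343.125.
L_6 = -289.125.
Error = -343.125 − (-289.125) = -54.

-54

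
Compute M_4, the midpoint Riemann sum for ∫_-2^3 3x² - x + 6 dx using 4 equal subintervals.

Δx = (3 − (-2))/4 = 1.25.
Midpoints: -1.375, -0.125, 1.125, 2.375.
f(-1.375) = 13.046875, f(-0.125) = 6.171875, f(1.125) = 8.671875, f(2.375) = 20.546875.
Sum = Δx · [f(-1.375) + f(-0.125) + f(1.125) + f(2.375)].
Sum = 60.546875.

60.546875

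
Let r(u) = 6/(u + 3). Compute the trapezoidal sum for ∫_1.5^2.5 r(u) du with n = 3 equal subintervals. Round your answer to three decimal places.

1.205

Δu = (2.5 − 1.5)/3 = 1/3.
r(1.5) = 4/3, r(11/6) = 36/29, r(13/6) = 36/31, r(2.5) = 12/11.
T_3 = (Δu/2)·[r(u_0) + 2r(u_1) + 2r(u_2) + r(u_3)].
Sum ≈ 1.205.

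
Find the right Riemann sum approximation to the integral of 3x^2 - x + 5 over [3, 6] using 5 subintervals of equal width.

Δx = (6 − 3)/5 = 0.6.
Right endpoints: 3.6, 4.2, 4.8, 5.4, 6.
f(3.6) = 40.28, f(4.2) = 53.72, f(4.8) = 69.32, f(5.4) = 87.08, f(6) = 107.
Sum = Δx · [f(3.6) + f(4.2) + f(4.8) + f(5.4) + f(6)].
Sum = 214.44.

214.44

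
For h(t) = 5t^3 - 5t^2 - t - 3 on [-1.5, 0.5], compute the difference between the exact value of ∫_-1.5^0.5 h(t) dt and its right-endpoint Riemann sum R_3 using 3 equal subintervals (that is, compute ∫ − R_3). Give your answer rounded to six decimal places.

Exact integral: ∫_-1.5^0.5 h(t) dt ≈ -17.08333333.
R_3 ≈ -10.43518519.
Error ≈ -17.08333333 − (-10.43518519) ≈ -6.648148.

-6.648148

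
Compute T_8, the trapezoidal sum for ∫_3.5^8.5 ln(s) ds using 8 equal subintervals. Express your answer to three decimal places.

8.800

Δs = (8.5 − 3.5)/8 = 0.625.
f(3.5) ≈ 1.253, f(4.125) ≈ 1.417, f(4.75) ≈ 1.558, f(5.375) ≈ 1.682, f(6) ≈ 1.792, f(6.625) ≈ 1.891, f(7.25) ≈ 1.981, f(7.875) ≈ 2.064, f(8.5) ≈ 2.140.
T_8 = (Δs/2)·[f(s_0) + 2f(s_1) + ... + 2f(s_{7}) + f(s_8)].
Sum ≈ 8.800.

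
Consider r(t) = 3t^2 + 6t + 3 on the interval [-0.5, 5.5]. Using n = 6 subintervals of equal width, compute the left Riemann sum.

Δt = (5.5 − (-0.5))/6 = 1.
Left endpoints: -0.5, 0.5, 1.5, 2.5, 3.5, 4.5.
r(-0.5) = 0.75, r(0.5) = 6.75, r(1.5) = 18.75, r(2.5) = 36.75, r(3.5) = 60.75, r(4.5) = 90.75.
Sum = Δt · [r(-0.5) + r(0.5) + r(1.5) + ...].
Sum = 214.5.

214.5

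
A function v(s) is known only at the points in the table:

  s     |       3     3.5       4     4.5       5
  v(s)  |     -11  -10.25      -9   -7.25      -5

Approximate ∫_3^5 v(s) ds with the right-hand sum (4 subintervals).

Δs = 0.5.
Sum = 0.5·[(-10.25) + (-9) + (-7.25) + (-5)] = -15.75.

-15.75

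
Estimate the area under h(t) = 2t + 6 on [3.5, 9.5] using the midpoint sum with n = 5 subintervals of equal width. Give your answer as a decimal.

Δt = (9.5 − 3.5)/5 = 1.2.
Midpoints: 4.1, 5.3, 6.5, 7.7, 8.9.
h(4.1) = 14.2, h(5.3) = 16.6, h(6.5) = 19, h(7.7) = 21.4, h(8.9) = 23.8.
Sum = Δt · [h(4.1) + h(5.3) + h(6.5) + h(7.7) + h(8.9)].
Sum = 114.

114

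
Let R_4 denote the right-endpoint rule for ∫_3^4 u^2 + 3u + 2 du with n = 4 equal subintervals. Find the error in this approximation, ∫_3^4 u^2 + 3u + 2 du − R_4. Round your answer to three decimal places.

-1.260

Exact integral: ∫_3^4 f(u) du ≈ 24.83333.
R_4 = 26.09375.
Error ≈ 24.83333 − 26.09375 ≈ -1.260.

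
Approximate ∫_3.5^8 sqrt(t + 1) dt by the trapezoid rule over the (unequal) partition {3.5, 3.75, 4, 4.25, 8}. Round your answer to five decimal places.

Subinterval widths: 0.25, 0.25, 0.25, 3.75.
f(3.5) ≈ 2.12132, f(3.75) ≈ 2.17945, f(4) ≈ 2.23607, f(4.25) ≈ 2.29129, f(8) ≈ 3.00000.
On each subinterval the trapezoid contributes (Δt_i/2)·[f(t_{i-1}) + f(t_i)].
Sum ≈ 11.57662.

11.57662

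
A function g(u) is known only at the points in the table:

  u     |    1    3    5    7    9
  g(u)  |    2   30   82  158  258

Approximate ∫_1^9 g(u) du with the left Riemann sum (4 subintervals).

Δu = 2.
Sum = 2·[2 + 30 + 82 + 158] = 544.

544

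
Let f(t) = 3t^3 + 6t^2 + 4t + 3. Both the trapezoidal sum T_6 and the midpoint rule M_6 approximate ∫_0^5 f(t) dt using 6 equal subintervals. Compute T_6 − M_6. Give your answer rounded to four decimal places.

24.7396

T_6 ≈ 800.243056.
M_6 ≈ 775.503472.
T_6 − M_6 ≈ 24.7396.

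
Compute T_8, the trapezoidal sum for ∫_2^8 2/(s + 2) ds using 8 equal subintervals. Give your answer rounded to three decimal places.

1.837

Δs = (8 − 2)/8 = 0.75.
f(2) = 0.5, f(2.75) = 8/19, f(3.5) = 4/11, f(4.25) = 0.32, f(5) = 2/7, f(5.75) = 8/31, f(6.5) = 4/17, f(7.25) = 8/37, f(8) = 0.2.
T_8 = (Δs/2)·[f(s_0) + 2f(s_1) + ... + 2f(s_{7}) + f(s_8)].
Sum ≈ 1.837.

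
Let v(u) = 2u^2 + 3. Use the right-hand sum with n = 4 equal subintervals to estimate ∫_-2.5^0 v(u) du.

14.3359375

Δu = (0 − (-2.5))/4 = 0.625.
Right endpoints: -1.875, -1.25, -0.625, 0.
v(-1.875) = 10.03125, v(-1.25) = 6.125, v(-0.625) = 3.78125, v(0) = 3.
Sum = Δu · [v(-1.875) + v(-1.25) + v(-0.625) + v(0)].
Sum = 14.3359375.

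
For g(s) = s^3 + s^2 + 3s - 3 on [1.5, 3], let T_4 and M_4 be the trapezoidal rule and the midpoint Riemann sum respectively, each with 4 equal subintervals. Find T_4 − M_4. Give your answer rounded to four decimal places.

0.4087

T_4 ≈ 32.756836.
M_4 ≈ 32.348145.
T_4 − M_4 ≈ 0.4087.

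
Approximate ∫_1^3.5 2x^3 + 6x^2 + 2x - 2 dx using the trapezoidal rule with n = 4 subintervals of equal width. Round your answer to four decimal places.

167.7051

Δx = (3.5 − 1)/4 = 0.625.
f(1) = 8, f(1.625) = 25.67578125, f(2.25) = 55.65625, f(2.875) = 100.87109375, f(3.5) = 164.25.
T_4 = (Δx/2)·[f(x_0) + 2f(x_1) + 2f(x_2) + 2f(x_3) + f(x_4)].
Sum ≈ 167.7051.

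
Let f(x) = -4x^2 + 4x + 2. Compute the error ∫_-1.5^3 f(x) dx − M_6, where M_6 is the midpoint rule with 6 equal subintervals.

Exact integral: ∫_-1.5^3 f(x) dx = -18.
M_6 = -17.15625.
Error = -18 − (-17.15625) = -0.84375.

-0.84375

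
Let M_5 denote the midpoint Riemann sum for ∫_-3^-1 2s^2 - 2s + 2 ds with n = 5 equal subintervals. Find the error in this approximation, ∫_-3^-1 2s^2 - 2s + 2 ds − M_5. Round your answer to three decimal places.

Exact integral: ∫_-3^-1 f(s) ds ≈ 29.33333.
M_5 = 29.28.
Error ≈ 29.33333 − 29.28 ≈ 0.053.

0.053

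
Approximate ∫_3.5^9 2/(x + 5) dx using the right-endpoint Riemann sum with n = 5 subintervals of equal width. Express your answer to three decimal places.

0.949

Δx = (9 − 3.5)/5 = 1.1.
Right endpoints: 4.6, 5.7, 6.8, 7.9, 9.
f(4.6) = 5/24, f(5.7) = 20/107, f(6.8) = 10/59, f(7.9) = 20/129, f(9) = 1/7.
Sum = Δx · [f(4.6) + f(5.7) + f(6.8) + f(7.9) + f(9)].
Sum ≈ 0.949.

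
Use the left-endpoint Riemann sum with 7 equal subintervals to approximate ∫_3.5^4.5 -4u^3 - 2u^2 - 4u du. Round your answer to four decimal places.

Δu = (4.5 − 3.5)/7 = 1/7.
Left endpoints: 3.5, 51/14, 53/14, 55/14, 57/14, 59/14, 61/14.
f(3.5) = -210, f(51/14) = -80427/343, f(53/14) = -89464/343, f(55/14) = -99165/343, f(57/14) = -109554/343, f(59/14) = -120655/343, f(61/14) = -132492/343.
Sum = Δu · [f(3.5) + f(51/14) + f(53/14) + ...].
Sum ≈ -293.1224.

-293.1224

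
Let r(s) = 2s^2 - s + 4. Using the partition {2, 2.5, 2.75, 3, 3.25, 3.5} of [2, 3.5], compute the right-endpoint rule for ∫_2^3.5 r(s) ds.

27.5625

Subinterval widths: 0.5, 0.25, 0.25, 0.25, 0.25.
Right endpoints: 2.5, 2.75, 3, 3.25, 3.5.
r(2.5) = 14, r(2.75) = 16.375, r(3) = 19, r(3.25) = 21.875, r(3.5) = 25.
Sum = Σ Δs_i · r(s_i).
Sum = 27.5625.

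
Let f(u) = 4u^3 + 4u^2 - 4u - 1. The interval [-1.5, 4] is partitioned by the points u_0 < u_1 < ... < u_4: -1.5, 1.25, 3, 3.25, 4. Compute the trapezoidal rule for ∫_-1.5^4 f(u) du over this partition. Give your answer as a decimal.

346.234375

Subinterval widths: 2.75, 1.75, 0.25, 0.75.
f(-1.5) = 0.5, f(1.25) = 8.0625, f(3) = 131, f(3.25) = 165.5625, f(4) = 303.
On each subinterval the trapezoid contributes (Δu_i/2)·[f(u_{i-1}) + f(u_i)].
Sum = 346.234375.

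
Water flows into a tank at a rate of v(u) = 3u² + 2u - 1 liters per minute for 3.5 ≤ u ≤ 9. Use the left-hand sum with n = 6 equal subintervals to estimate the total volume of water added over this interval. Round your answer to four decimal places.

652.1128

Δu = (9 − 3.5)/6 = 11/12.
Left endpoints: 3.5, 53/12, 16/3, 6.25, 43/6, 97/12.
v(3.5) = 42.75, v(53/12) = 3185/48, v(16/3) = 95, v(6.25) = 128.6875, v(43/6) = 2009/12, v(97/12) = 211.1875.
Sum = Δu · [v(3.5) + v(53/12) + v(16/3) + ...].
Sum ≈ 652.1128.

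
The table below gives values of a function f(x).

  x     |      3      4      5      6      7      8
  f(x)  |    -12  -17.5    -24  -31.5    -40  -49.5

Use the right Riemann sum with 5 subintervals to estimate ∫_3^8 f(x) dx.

-162.5

Δx = 1.
Sum = 1·[(-17.5) + (-24) + (-31.5) + (-40) + (-49.5)] = -162.5.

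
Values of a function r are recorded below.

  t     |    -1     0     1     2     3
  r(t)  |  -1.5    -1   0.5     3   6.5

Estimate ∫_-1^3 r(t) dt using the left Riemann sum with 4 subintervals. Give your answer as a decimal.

Δt = 1.
Sum = 1·[(-1.5) + (-1) + 0.5 + 3] = 1.

1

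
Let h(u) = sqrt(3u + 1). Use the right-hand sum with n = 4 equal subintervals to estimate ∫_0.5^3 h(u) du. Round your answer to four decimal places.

Δu = (3 − 0.5)/4 = 0.625.
Right endpoints: 1.125, 1.75, 2.375, 3.
h(1.125) ≈ 2.0917, h(1.75) ≈ 2.5000, h(2.375) ≈ 2.8504, h(3) ≈ 3.1623.
Sum = Δu · [h(1.125) + h(1.75) + h(2.375) + h(3)].
Sum ≈ 6.6277.

6.6277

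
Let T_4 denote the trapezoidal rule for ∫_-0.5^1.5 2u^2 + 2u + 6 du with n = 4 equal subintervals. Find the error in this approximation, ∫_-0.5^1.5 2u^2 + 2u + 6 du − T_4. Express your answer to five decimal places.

Exact integral: ∫_-0.5^1.5 f(u) du ≈ 16.3333333.
T_4 = 16.5.
Error ≈ 16.3333333 − 16.5 ≈ -0.16667.

-0.16667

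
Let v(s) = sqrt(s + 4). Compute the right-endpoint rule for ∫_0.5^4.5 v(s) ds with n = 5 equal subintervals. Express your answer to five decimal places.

Δs = (4.5 − 0.5)/5 = 0.8.
Right endpoints: 1.3, 2.1, 2.9, 3.7, 4.5.
v(1.3) ≈ 2.30217, v(2.1) ≈ 2.46982, v(2.9) ≈ 2.62679, v(3.7) ≈ 2.77489, v(4.5) ≈ 2.91548.
Sum = Δs · [v(1.3) + v(2.1) + v(2.9) + v(3.7) + v(4.5)].
Sum ≈ 10.47131.

10.47131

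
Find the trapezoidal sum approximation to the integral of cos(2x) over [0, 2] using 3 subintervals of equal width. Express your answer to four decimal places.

Δx = (2 − 0)/3 = 2/3.
f(0) ≈ 1.0000, f(2/3) ≈ 0.2352, f(4/3) ≈ -0.8893, f(2) ≈ -0.6536.
T_3 = (Δx/2)·[f(x_0) + 2f(x_1) + 2f(x_2) + f(x_3)].
Sum ≈ -0.3206.

-0.3206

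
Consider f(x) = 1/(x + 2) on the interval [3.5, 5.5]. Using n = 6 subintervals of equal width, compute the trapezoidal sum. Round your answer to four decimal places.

0.3103

Δx = (5.5 − 3.5)/6 = 1/3.
f(3.5) = 2/11, f(23/6) = 6/35, f(25/6) = 6/37, f(4.5) = 2/13, f(29/6) = 6/41, f(31/6) = 6/43, f(5.5) = 2/15.
T_6 = (Δx/2)·[f(x_0) + 2f(x_1) + ... + 2f(x_{5}) + f(x_6)].
Sum ≈ 0.3103.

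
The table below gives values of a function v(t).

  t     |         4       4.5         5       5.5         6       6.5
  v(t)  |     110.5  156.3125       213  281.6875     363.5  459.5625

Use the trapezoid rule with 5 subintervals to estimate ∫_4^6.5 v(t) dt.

649.765625

Δt = 0.5.
T_5 = (0.5/2)·[110.5 + 2·156.3125 + 2·213 + 2·281.6875 + 2·363.5 + 459.5625] = 649.765625.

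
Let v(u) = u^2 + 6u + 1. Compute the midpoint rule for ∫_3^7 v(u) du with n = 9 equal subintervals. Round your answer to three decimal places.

Δu = (7 − 3)/9 = 4/9.
Midpoints: 29/9, 11/3, 37/9, 41/9, 5, 49/9, 53/9, 19/3, 61/9.
v(29/9) = 2488/81, v(11/3) = 328/9, v(37/9) = 3448/81, v(41/9) = 3976/81, v(5) = 56, v(49/9) = 5128/81, v(53/9) = 5752/81, v(19/3) = 712/9, v(61/9) = 7096/81.
Sum = Δu · [v(29/9) + v(11/3) + v(37/9) + ...].
Sum ≈ 229.267.

229.267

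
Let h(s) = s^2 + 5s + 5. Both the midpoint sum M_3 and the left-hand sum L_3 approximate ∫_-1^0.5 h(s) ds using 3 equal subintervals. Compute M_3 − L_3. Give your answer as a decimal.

1.59375

M_3 = 5.96875.
L_3 = 4.375.
M_3 − L_3 = 1.59375.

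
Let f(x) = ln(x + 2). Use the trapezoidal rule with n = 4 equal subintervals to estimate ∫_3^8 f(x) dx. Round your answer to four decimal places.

Δx = (8 − 3)/4 = 1.25.
f(3) ≈ 1.6094, f(4.25) ≈ 1.8326, f(5.5) ≈ 2.0149, f(6.75) ≈ 2.1691, f(8) ≈ 2.3026.
T_4 = (Δx/2)·[f(x_0) + 2f(x_1) + 2f(x_2) + 2f(x_3) + f(x_4)].
Sum ≈ 9.9657.

9.9657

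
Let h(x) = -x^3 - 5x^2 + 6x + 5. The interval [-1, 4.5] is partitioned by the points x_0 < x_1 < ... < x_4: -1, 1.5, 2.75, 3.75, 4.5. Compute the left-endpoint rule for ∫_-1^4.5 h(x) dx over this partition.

Subinterval widths: 2.5, 1.25, 1, 0.75.
Left endpoints: -1, 1.5, 2.75, 3.75.
h(-1) = -5, h(1.5) = -0.625, h(2.75) = -37.109375, h(3.75) = -95.546875.
Sum = Σ Δx_i · h(x_i).
Sum = -122.05078125.

-122.05078125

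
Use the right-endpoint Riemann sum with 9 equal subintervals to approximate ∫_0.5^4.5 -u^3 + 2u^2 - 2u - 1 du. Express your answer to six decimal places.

Δu = (4.5 − 0.5)/9 = 4/9.
Right endpoints: 17/18, 25/18, 11/6, 41/18, 49/18, 19/6, 65/18, 73/18, 4.5.
f(17/18) = -11357/5832, f(25/18) = -15157/5832, f(11/6) = -887/216, f(41/18) = -40805/5832, f(49/18) = -68797/5832, f(19/6) = -4111/216, f(65/18) = -170477/5832, f(73/18) = -250309/5832, f(4.5) = -60.625.
Sum = Δu · [f(17/18) + f(25/18) + f(11/6) + ...].
Sum ≈ -79.668724.

-79.668724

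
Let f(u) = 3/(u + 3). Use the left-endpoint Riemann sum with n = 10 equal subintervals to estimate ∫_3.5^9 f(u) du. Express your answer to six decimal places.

1.898750

Δu = (9 − 3.5)/10 = 0.55.
Left endpoints: 3.5, 4.05, 4.6, 5.15, 5.7, 6.25, 6.8, 7.35, 7.9, 8.45.
f(3.5) = 6/13, f(4.05) = 20/47, f(4.6) = 15/38, f(5.15) = 60/163, f(5.7) = 10/29, f(6.25) = 12/37, f(6.8) = 15/49, f(7.35) = 20/69, f(7.9) = 30/109, f(8.45) = 60/229.
Sum = Δu · [f(3.5) + f(4.05) + f(4.6) + ...].
Sum ≈ 1.898750.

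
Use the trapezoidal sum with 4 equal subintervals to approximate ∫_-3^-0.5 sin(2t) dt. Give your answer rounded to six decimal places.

0.181859

Δt = (-0.5 − (-3))/4 = 0.625.
f(-3) ≈ 0.279415, f(-2.375) ≈ 0.999293, f(-1.75) ≈ 0.350783, f(-1.125) ≈ -0.778073, f(-0.5) ≈ -0.841471.
T_4 = (Δt/2)·[f(t_0) + 2f(t_1) + 2f(t_2) + 2f(t_3) + f(t_4)].
Sum ≈ 0.181859.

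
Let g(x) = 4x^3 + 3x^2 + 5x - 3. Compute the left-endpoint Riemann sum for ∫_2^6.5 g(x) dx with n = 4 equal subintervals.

1491.9609375

Δx = (6.5 − 2)/4 = 1.125.
Left endpoints: 2, 3.125, 4.25, 5.375.
g(2) = 51, g(3.125) = 163.9921875, g(4.25) = 379.5, g(5.375) = 731.6953125.
Sum = Δx · [g(2) + g(3.125) + g(4.25) + g(5.375)].
Sum = 1491.9609375.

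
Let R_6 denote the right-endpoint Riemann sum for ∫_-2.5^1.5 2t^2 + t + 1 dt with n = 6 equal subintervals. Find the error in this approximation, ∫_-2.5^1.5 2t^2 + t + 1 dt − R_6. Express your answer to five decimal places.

0.74074

Exact integral: ∫_-2.5^1.5 f(t) dt ≈ 14.6666667.
R_6 ≈ 13.9259259.
Error ≈ 14.6666667 − 13.9259259 ≈ 0.74074.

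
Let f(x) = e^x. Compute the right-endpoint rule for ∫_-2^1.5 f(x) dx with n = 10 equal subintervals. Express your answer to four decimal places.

5.1512

Δx = (1.5 − (-2))/10 = 0.35.
Right endpoints: -1.65, -1.3, -0.95, -0.6, -0.25, 0.1, 0.45, 0.8, 1.15, 1.5.
f(-1.65) ≈ 0.1920, f(-1.3) ≈ 0.2725, f(-0.95) ≈ 0.3867, f(-0.6) ≈ 0.5488, f(-0.25) ≈ 0.7788, f(0.1) ≈ 1.1052, f(0.45) ≈ 1.5683, f(0.8) ≈ 2.2255, f(1.15) ≈ 3.1582, f(1.5) ≈ 4.4817.
Sum = Δx · [f(-1.65) + f(-1.3) + f(-0.95) + ...].
Sum ≈ 5.1512.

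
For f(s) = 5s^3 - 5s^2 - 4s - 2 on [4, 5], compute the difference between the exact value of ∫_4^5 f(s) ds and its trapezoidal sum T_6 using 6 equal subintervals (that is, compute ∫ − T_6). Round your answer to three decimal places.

Exact integral: ∫_4^5 f(s) ds ≈ 339.58333.
T_6 ≈ 339.87269.
Error ≈ 339.58333 − 339.87269 ≈ -0.289.

-0.289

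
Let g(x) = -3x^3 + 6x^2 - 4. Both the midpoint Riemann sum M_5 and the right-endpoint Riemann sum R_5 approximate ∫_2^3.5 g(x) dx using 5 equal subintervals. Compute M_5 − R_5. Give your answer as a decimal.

8.9015625

M_5 = -36.5859375.
R_5 = -45.4875.
M_5 − R_5 = 8.9015625.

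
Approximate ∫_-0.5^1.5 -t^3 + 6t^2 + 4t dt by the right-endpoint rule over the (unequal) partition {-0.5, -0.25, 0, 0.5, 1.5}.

Subinterval widths: 0.25, 0.25, 0.5, 1.
Right endpoints: -0.25, 0, 0.5, 1.5.
f(-0.25) = -0.609375, f(0) = 0, f(0.5) = 3.375, f(1.5) = 16.125.
Sum = Σ Δt_i · f(t_i).
Sum = 17.66015625.

17.66015625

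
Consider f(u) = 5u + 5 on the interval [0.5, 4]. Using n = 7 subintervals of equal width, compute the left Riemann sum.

52.5

Δu = (4 − 0.5)/7 = 0.5.
Left endpoints: 0.5, 1, 1.5, 2, 2.5, 3, 3.5.
f(0.5) = 7.5, f(1) = 10, f(1.5) = 12.5, f(2) = 15, f(2.5) = 17.5, f(3) = 20, f(3.5) = 22.5.
Sum = Δu · [f(0.5) + f(1) + f(1.5) + ...].
Sum = 52.5.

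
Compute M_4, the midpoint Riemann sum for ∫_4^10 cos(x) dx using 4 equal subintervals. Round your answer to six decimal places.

0.234121

Δx = (10 − 4)/4 = 1.5.
Midpoints: 4.75, 6.25, 7.75, 9.25.
f(4.75) ≈ 0.037602, f(6.25) ≈ 0.999449, f(7.75) ≈ 0.103794, f(9.25) ≈ -0.984765.
Sum = Δx · [f(4.75) + f(6.25) + f(7.75) + f(9.25)].
Sum ≈ 0.234121.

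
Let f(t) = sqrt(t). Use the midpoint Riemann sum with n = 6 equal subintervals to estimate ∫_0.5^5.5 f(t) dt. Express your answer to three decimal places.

8.377

Δt = (5.5 − 0.5)/6 = 5/6.
Midpoints: 11/12, 1.75, 31/12, 41/12, 4.25, 61/12.
f(11/12) ≈ 0.957, f(1.75) ≈ 1.323, f(31/12) ≈ 1.607, f(41/12) ≈ 1.848, f(4.25) ≈ 2.062, f(61/12) ≈ 2.255.
Sum = Δt · [f(11/12) + f(1.75) + f(31/12) + ...].
Sum ≈ 8.377.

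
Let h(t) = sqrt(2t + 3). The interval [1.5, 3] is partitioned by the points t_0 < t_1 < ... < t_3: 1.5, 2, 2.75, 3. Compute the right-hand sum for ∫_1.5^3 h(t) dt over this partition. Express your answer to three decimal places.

4.259

Subinterval widths: 0.5, 0.75, 0.25.
Right endpoints: 2, 2.75, 3.
h(2) ≈ 2.646, h(2.75) ≈ 2.915, h(3) ≈ 3.000.
Sum = Σ Δt_i · h(t_i).
Sum ≈ 4.259.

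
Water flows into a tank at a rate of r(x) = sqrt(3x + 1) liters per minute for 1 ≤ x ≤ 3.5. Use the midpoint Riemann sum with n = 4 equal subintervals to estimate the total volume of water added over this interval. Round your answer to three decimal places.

Δx = (3.5 − 1)/4 = 0.625.
Midpoints: 1.3125, 1.9375, 2.5625, 3.1875.
r(1.3125) ≈ 2.222, r(1.9375) ≈ 2.610, r(2.5625) ≈ 2.947, r(3.1875) ≈ 3.250.
Sum = Δx · [r(1.3125) + r(1.9375) + r(2.5625) + r(3.1875)].
Sum ≈ 6.893.

6.893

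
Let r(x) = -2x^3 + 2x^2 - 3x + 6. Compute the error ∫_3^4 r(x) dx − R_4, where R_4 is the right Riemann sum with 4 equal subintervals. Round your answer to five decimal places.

8.07292

Exact integral: ∫_3^4 r(x) dx ≈ -67.3333333.
R_4 = -75.40625.
Error ≈ -67.3333333 − (-75.40625) ≈ 8.07292.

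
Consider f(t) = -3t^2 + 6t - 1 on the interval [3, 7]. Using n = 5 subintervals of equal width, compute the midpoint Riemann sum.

Δt = (7 − 3)/5 = 0.8.
Midpoints: 3.4, 4.2, 5, 5.8, 6.6.
f(3.4) = -15.28, f(4.2) = -28.72, f(5) = -46, f(5.8) = -67.12, f(6.6) = -92.08.
Sum = Δt · [f(3.4) + f(4.2) + f(5) + f(5.8) + f(6.6)].
Sum = -199.36.

-199.36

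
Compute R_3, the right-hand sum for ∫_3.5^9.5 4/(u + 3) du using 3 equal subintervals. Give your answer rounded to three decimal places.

Δu = (9.5 − 3.5)/3 = 2.
Right endpoints: 5.5, 7.5, 9.5.
f(5.5) = 8/17, f(7.5) = 8/21, f(9.5) = 0.32.
Sum = Δu · [f(5.5) + f(7.5) + f(9.5)].
Sum ≈ 2.343.

2.343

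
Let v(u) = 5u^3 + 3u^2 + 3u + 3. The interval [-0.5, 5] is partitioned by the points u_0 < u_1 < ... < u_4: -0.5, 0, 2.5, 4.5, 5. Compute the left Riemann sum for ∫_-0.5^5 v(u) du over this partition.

Subinterval widths: 0.5, 2.5, 2, 0.5.
Left endpoints: -0.5, 0, 2.5, 4.5.
v(-0.5) = 1.625, v(0) = 3, v(2.5) = 107.375, v(4.5) = 532.875.
Sum = Σ Δu_i · v(u_i).
Sum = 489.5.

489.5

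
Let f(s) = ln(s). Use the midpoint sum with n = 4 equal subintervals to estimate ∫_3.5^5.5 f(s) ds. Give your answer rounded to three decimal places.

Δs = (5.5 − 3.5)/4 = 0.5.
Midpoints: 3.75, 4.25, 4.75, 5.25.
f(3.75) ≈ 1.322, f(4.25) ≈ 1.447, f(4.75) ≈ 1.558, f(5.25) ≈ 1.658.
Sum = Δs · [f(3.75) + f(4.25) + f(4.75) + f(5.25)].
Sum ≈ 2.993.

2.993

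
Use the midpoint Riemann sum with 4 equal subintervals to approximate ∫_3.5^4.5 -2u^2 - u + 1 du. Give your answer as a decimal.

Δu = (4.5 − 3.5)/4 = 0.25.
Midpoints: 3.625, 3.875, 4.125, 4.375.
f(3.625) = -28.90625, f(3.875) = -32.90625, f(4.125) = -37.15625, f(4.375) = -41.65625.
Sum = Δu · [f(3.625) + f(3.875) + f(4.125) + f(4.375)].
Sum = -35.15625.

-35.15625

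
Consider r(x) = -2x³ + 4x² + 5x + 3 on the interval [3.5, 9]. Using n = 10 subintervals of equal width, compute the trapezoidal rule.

-2111.5496875

Δx = (9 − 3.5)/10 = 0.55.
r(3.5) = -16.25, r(4.05) = -44.00025, r(4.6) = -84.032, r(5.15) = -138.34175, r(5.7) = -208.926, r(6.25) = -297.78125, r(6.8) = -406.904, r(7.35) = -538.29075, r(7.9) = -693.938, r(8.45) = -875.84225, r(9) = -1086.
T_10 = (Δx/2)·[r(x_0) + 2r(x_1) + ... + 2r(x_{9}) + r(x_10)].
Sum = -2111.5496875.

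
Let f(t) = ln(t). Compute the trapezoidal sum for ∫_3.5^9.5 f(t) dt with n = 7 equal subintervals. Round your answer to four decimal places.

10.9916

Δt = (9.5 − 3.5)/7 = 6/7.
f(3.5) ≈ 1.2528, f(61/14) ≈ 1.4718, f(73/14) ≈ 1.6514, f(85/14) ≈ 1.8036, f(97/14) ≈ 1.9357, f(109/14) ≈ 2.0523, f(121/14) ≈ 2.1567, f(9.5) ≈ 2.2513.
T_7 = (Δt/2)·[f(t_0) + 2f(t_1) + ... + 2f(t_{6}) + f(t_7)].
Sum ≈ 10.9916.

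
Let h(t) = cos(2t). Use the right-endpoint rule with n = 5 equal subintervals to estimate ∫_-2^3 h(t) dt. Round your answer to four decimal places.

0.4742

Δt = (3 − (-2))/5 = 1.
Right endpoints: -1, 0, 1, 2, 3.
h(-1) ≈ -0.4161, h(0) ≈ 1.0000, h(1) ≈ -0.4161, h(2) ≈ -0.6536, h(3) ≈ 0.9602.
Sum = Δt · [h(-1) + h(0) + h(1) + h(2) + h(3)].
Sum ≈ 0.4742.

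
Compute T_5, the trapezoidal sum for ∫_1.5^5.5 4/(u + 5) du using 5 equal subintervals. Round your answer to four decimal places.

1.9214

Δu = (5.5 − 1.5)/5 = 0.8.
f(1.5) = 8/13, f(2.3) = 40/73, f(3.1) = 40/81, f(3.9) = 40/89, f(4.7) = 40/97, f(5.5) = 8/21.
T_5 = (Δu/2)·[f(u_0) + 2f(u_1) + ... + 2f(u_{4}) + f(u_5)].
Sum ≈ 1.9214.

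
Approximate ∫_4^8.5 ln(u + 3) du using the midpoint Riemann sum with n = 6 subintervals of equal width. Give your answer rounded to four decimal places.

9.9669

Δu = (8.5 − 4)/6 = 0.75.
Midpoints: 4.375, 5.125, 5.875, 6.625, 7.375, 8.125.
f(4.375) ≈ 1.9981, f(5.125) ≈ 2.0949, f(5.875) ≈ 2.1832, f(6.625) ≈ 2.2644, f(7.375) ≈ 2.3394, f(8.125) ≈ 2.4092.
Sum = Δu · [f(4.375) + f(5.125) + f(5.875) + ...].
Sum ≈ 9.9669.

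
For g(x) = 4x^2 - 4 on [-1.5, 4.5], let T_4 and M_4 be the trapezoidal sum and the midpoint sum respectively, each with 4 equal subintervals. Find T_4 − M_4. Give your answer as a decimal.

T_4 = 111.
M_4 = 97.5.
T_4 − M_4 = 13.5.

13.5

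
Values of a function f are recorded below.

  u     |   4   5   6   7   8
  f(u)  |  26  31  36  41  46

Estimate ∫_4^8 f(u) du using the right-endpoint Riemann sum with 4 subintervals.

Δu = 1.
Sum = 1·[31 + 36 + 41 + 46] = 154.

154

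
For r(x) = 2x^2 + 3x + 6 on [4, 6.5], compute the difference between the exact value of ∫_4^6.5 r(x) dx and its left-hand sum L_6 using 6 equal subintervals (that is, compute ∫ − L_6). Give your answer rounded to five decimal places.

12.35532

Exact integral: ∫_4^6.5 r(x) dx ≈ 194.7916667.
L_6 ≈ 182.4363426.
Error ≈ 194.7916667 − 182.4363426 ≈ 12.35532.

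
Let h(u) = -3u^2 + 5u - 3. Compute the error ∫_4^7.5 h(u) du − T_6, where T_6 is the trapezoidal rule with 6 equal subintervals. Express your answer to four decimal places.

0.5955

Exact integral: ∫_4^7.5 h(u) du = -267.75.
T_6 ≈ -268.345486.
Error ≈ -267.75 − (-268.345486) ≈ 0.5955.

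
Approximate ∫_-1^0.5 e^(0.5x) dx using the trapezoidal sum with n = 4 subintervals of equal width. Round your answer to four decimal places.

Δx = (0.5 − (-1))/4 = 0.375.
f(-1) ≈ 0.6065, f(-0.625) ≈ 0.7316, f(-0.25) ≈ 0.8825, f(0.125) ≈ 1.0645, f(0.5) ≈ 1.2840.
T_4 = (Δx/2)·[f(x_0) + 2f(x_1) + 2f(x_2) + 2f(x_3) + f(x_4)].
Sum ≈ 1.3590.

1.3590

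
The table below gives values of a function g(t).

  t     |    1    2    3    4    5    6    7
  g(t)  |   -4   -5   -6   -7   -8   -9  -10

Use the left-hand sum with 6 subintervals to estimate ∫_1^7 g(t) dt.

Δt = 1.
Sum = 1·[(-4) + (-5) + (-6) + (-7) + (-8) + (-9)] = -39.

-39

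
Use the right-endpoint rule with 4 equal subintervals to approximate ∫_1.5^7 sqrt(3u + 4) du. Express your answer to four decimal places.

23.6703

Δu = (7 − 1.5)/4 = 1.375.
Right endpoints: 2.875, 4.25, 5.625, 7.
f(2.875) ≈ 3.5532, f(4.25) ≈ 4.0927, f(5.625) ≈ 4.5689, f(7) ≈ 5.0000.
Sum = Δu · [f(2.875) + f(4.25) + f(5.625) + f(7)].
Sum ≈ 23.6703.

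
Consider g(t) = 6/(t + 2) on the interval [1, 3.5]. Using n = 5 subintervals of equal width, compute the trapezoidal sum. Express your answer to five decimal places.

Δt = (3.5 − 1)/5 = 0.5.
g(1) = 2, g(1.5) = 12/7, g(2) = 1.5, g(2.5) = 4/3, g(3) = 1.2, g(3.5) = 12/11.
T_5 = (Δt/2)·[g(t_0) + 2g(t_1) + ... + 2g(t_{4}) + g(t_5)].
Sum ≈ 3.64654.

3.64654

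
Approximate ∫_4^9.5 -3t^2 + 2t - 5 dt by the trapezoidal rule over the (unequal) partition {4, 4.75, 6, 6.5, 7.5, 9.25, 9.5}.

Subinterval widths: 0.75, 1.25, 0.5, 1, 1.75, 0.25.
f(4) = -45, f(4.75) = -63.1875, f(6) = -101, f(6.5) = -118.75, f(7.5) = -158.75, f(9.25) = -243.1875, f(9.5) = -256.75.
On each subinterval the trapezoid contributes (Δt_i/2)·[f(t_{i-1}) + f(t_i)].
Sum = -751.0625.

-751.0625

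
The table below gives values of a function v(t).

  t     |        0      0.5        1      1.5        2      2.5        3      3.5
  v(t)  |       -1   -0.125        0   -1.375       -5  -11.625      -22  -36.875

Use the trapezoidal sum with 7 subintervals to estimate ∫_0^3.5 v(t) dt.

Δt = 0.5.
T_7 = (0.5/2)·[(-1) + 2·(-0.125) + 2·0 + 2·(-1.375) + 2·(-5) + 2·(-11.625) + 2·(-22) + (-36.875)] = -29.53125.

-29.53125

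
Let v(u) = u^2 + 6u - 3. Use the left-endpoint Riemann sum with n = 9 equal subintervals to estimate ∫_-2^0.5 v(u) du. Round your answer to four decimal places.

Δu = (0.5 − (-2))/9 = 5/18.
Left endpoints: -2, -31/18, -13/9, -7/6, -8/9, -11/18, -1/3, -1/18, 2/9.
v(-2) = -11, v(-31/18) = -3359/324, v(-13/9) = -776/81, v(-7/6) = -311/36, v(-8/9) = -611/81, v(-11/18) = -2039/324, v(-1/3) = -44/9, v(-1/18) = -1079/324, v(2/9) = -131/81.
Sum = Δu · [v(-2) + v(-31/18) + v(-13/9) + ...].
Sum ≈ -17.5720.

-17.5720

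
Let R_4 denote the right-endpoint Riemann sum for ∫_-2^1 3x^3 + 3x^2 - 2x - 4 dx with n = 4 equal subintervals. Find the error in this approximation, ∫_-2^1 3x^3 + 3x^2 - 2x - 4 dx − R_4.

-4.078125

Exact integral: ∫_-2^1 f(x) dx = -11.25.
R_4 = -7.171875.
Error = -11.25 − (-7.171875) = -4.078125.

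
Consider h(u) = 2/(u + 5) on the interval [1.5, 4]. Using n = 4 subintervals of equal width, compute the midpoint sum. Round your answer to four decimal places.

Δu = (4 − 1.5)/4 = 0.625.
Midpoints: 1.8125, 2.4375, 3.0625, 3.6875.
h(1.8125) = 32/109, h(2.4375) = 32/119, h(3.0625) = 32/129, h(3.6875) = 32/139.
Sum = Δu · [h(1.8125) + h(2.4375) + h(3.0625) + h(3.6875)].
Sum ≈ 0.6505.

0.6505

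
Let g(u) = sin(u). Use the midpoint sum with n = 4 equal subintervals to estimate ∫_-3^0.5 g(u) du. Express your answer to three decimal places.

Δu = (0.5 − (-3))/4 = 0.875.
Midpoints: -2.5625, -1.6875, -0.8125, 0.0625.
g(-2.5625) ≈ -0.547, g(-1.6875) ≈ -0.993, g(-0.8125) ≈ -0.726, g(0.0625) ≈ 0.062.
Sum = Δu · [g(-2.5625) + g(-1.6875) + g(-0.8125) + g(0.0625)].
Sum ≈ -1.929.

-1.929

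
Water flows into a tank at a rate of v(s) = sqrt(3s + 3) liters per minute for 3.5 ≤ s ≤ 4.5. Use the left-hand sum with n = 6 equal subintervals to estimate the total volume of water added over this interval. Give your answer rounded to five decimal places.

Δs = (4.5 − 3.5)/6 = 1/6.
Left endpoints: 3.5, 11/3, 23/6, 4, 25/6, 13/3.
v(3.5) ≈ 3.67423, v(11/3) ≈ 3.74166, v(23/6) ≈ 3.80789, v(4) ≈ 3.87298, v(25/6) ≈ 3.93700, v(13/3) ≈ 4.00000.
Sum = Δs · [v(3.5) + v(11/3) + v(23/6) + ...].
Sum ≈ 3.83896.

3.83896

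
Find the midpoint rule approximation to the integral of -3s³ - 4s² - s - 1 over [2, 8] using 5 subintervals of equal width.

Δs = (8 − 2)/5 = 1.2.
Midpoints: 2.6, 3.8, 5, 6.2, 7.4.
f(2.6) = -83.368, f(3.8) = -227.176, f(5) = -481, f(6.2) = -875.944, f(7.4) = -1443.112.
Sum = Δs · [f(2.6) + f(3.8) + f(5) + f(6.2) + f(7.4)].
Sum = -3732.72.

-3732.72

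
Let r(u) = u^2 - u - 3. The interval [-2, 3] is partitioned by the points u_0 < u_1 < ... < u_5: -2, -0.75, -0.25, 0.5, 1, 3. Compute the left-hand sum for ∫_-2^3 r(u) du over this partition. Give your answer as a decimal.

Subinterval widths: 1.25, 0.5, 0.75, 0.5, 2.
Left endpoints: -2, -0.75, -0.25, 0.5, 1.
r(-2) = 3, r(-0.75) = -1.6875, r(-0.25) = -2.6875, r(0.5) = -3.25, r(1) = -3.
Sum = Σ Δu_i · r(u_i).
Sum = -6.734375.

-6.734375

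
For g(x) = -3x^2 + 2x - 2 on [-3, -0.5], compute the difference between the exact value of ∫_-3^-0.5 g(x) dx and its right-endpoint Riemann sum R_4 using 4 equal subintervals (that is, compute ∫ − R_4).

-9.27734375

Exact integral: ∫_-3^-0.5 g(x) dx = -40.625.
R_4 = -31.34765625.
Error = -40.625 − (-31.34765625) = -9.27734375.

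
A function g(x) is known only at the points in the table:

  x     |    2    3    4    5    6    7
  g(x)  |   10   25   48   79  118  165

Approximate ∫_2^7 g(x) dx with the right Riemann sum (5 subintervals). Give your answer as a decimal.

Δx = 1.
Sum = 1·[25 + 48 + 79 + 118 + 165] = 435.

435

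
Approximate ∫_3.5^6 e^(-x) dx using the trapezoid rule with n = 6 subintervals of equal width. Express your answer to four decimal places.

0.0281

Δx = (6 − 3.5)/6 = 5/12.
f(3.5) ≈ 0.0302, f(47/12) ≈ 0.0199, f(13/3) ≈ 0.0131, f(4.75) ≈ 0.0087, f(31/6) ≈ 0.0057, f(67/12) ≈ 0.0038, f(6) ≈ 0.0025.
T_6 = (Δx/2)·[f(x_0) + 2f(x_1) + ... + 2f(x_{5}) + f(x_6)].
Sum ≈ 0.0281.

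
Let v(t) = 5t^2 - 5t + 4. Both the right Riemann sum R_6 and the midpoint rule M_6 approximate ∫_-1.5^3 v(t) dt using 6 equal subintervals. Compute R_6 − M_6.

7.3828125

R_6 = 58.078125.
M_6 = 50.6953125.
R_6 − M_6 = 7.3828125.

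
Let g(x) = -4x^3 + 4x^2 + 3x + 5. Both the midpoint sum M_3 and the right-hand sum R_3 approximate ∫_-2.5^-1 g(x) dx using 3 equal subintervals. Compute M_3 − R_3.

16.40625

M_3 = 56.40625.
R_3 = 40.
M_3 − R_3 = 16.40625.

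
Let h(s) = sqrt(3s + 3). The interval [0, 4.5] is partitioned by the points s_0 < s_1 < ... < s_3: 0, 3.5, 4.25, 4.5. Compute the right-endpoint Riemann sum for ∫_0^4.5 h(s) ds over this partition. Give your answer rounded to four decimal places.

16.8518

Subinterval widths: 3.5, 0.75, 0.25.
Right endpoints: 3.5, 4.25, 4.5.
h(3.5) ≈ 3.6742, h(4.25) ≈ 3.9686, h(4.5) ≈ 4.0620.
Sum = Σ Δs_i · h(s_i).
Sum ≈ 16.8518.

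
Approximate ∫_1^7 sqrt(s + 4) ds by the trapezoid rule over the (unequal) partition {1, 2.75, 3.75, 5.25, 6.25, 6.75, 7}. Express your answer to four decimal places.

Subinterval widths: 1.75, 1, 1.5, 1, 0.5, 0.25.
f(1) ≈ 2.2361, f(2.75) ≈ 2.5981, f(3.75) ≈ 2.7839, f(5.25) ≈ 3.0414, f(6.25) ≈ 3.2016, f(6.75) ≈ 3.2787, f(7) ≈ 3.3166.
On each subinterval the trapezoid contributes (Δs_i/2)·[f(s_{i-1}) + f(s_i)].
Sum ≈ 16.8558.

16.8558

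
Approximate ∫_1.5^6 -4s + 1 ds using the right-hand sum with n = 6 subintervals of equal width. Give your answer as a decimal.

-69.75

Δs = (6 − 1.5)/6 = 0.75.
Right endpoints: 2.25, 3, 3.75, 4.5, 5.25, 6.
f(2.25) = -8, f(3) = -11, f(3.75) = -14, f(4.5) = -17, f(5.25) = -20, f(6) = -23.
Sum = Δs · [f(2.25) + f(3) + f(3.75) + ...].
Sum = -69.75.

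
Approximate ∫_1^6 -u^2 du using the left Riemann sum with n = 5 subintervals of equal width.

Δu = (6 − 1)/5 = 1.
Left endpoints: 1, 2, 3, 4, 5.
f(1) = -1, f(2) = -4, f(3) = -9, f(4) = -16, f(5) = -25.
Sum = Δu · [f(1) + f(2) + f(3) + f(4) + f(5)].
Sum = -55.

-55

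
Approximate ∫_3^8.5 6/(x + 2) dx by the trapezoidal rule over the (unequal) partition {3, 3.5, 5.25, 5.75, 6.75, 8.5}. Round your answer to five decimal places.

Subinterval widths: 0.5, 1.75, 0.5, 1, 1.75.
f(3) = 1.2, f(3.5) = 12/11, f(5.25) = 24/29, f(5.75) = 24/31, f(6.75) = 24/35, f(8.5) = 4/7.
On each subinterval the trapezoid contributes (Δx_i/2)·[f(x_{i-1}) + f(x_i)].
Sum ≈ 4.48181.

4.48181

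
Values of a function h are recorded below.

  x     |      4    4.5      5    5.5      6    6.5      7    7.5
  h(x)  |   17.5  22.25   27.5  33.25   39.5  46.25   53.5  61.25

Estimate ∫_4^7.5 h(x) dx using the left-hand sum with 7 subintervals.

119.875

Δx = 0.5.
Sum = 0.5·[17.5 + 22.25 + 27.5 + 33.25 + 39.5 + 46.25 + 53.5] = 119.875.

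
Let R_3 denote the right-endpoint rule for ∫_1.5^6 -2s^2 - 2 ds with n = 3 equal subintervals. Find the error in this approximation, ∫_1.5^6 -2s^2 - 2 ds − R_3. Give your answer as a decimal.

Exact integral: ∫_1.5^6 f(s) ds = -150.75.
R_3 = -204.75.
Error = -150.75 − (-204.75) = 54.

54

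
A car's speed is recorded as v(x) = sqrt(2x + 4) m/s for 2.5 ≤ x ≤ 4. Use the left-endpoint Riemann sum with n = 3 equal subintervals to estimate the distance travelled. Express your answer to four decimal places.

4.7395

Δx = (4 − 2.5)/3 = 0.5.
Left endpoints: 2.5, 3, 3.5.
v(2.5) ≈ 3.0000, v(3) ≈ 3.1623, v(3.5) ≈ 3.3166.
Sum = Δx · [v(2.5) + v(3) + v(3.5)].
Sum ≈ 4.7395.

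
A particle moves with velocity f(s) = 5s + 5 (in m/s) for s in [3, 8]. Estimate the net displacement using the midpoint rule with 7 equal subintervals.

162.5

Δs = (8 − 3)/7 = 5/7.
Midpoints: 47/14, 57/14, 67/14, 5.5, 87/14, 97/14, 107/14.
f(47/14) = 305/14, f(57/14) = 355/14, f(67/14) = 405/14, f(5.5) = 32.5, f(87/14) = 505/14, f(97/14) = 555/14, f(107/14) = 605/14.
Sum = Δs · [f(47/14) + f(57/14) + f(67/14) + ...].
Sum = 162.5.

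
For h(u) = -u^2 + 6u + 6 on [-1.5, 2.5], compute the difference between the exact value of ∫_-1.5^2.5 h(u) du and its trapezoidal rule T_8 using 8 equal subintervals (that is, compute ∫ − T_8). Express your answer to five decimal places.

0.16667

Exact integral: ∫_-1.5^2.5 h(u) du ≈ 29.6666667.
T_8 = 29.5.
Error ≈ 29.6666667 − 29.5 ≈ 0.16667.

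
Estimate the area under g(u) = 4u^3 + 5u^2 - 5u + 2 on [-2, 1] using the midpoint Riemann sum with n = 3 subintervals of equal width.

13.75

Δu = (1 − (-2))/3 = 1.
Midpoints: -1.5, -0.5, 0.5.
g(-1.5) = 7.25, g(-0.5) = 5.25, g(0.5) = 1.25.
Sum = Δu · [g(-1.5) + g(-0.5) + g(0.5)].
Sum = 13.75.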